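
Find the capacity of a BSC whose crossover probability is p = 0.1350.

For BSC with error probability p:
C = 1 - H(p) where H(p) is binary entropy
H(0.1350) = -0.1350 × log₂(0.1350) - 0.8650 × log₂(0.8650)
H(p) = 0.5710
C = 1 - 0.5710 = 0.4290 bits/use


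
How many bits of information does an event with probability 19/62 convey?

Information content I(x) = -log₂(p(x))
I = -log₂(19/62) = -log₂(0.3065)
I = 1.7063 bits


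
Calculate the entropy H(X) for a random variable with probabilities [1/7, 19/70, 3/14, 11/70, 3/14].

H(X) = -Σ p(x) log₂ p(x)
  -1/7 × log₂(1/7) = 0.4011
  -19/70 × log₂(19/70) = 0.5107
  -3/14 × log₂(3/14) = 0.4762
  -11/70 × log₂(11/70) = 0.4195
  -3/14 × log₂(3/14) = 0.4762
H(X) = 2.2837 bits


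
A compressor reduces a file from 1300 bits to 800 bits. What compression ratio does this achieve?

Compression ratio = Original / Compressed
= 1300 / 800 = 1.62:1


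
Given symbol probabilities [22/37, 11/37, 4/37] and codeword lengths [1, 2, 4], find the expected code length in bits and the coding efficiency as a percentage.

Average length L = Σ p_i × l_i = 1.6216 bits
Entropy H = 1.3132 bits
Efficiency η = H/L × 100% = 80.98%


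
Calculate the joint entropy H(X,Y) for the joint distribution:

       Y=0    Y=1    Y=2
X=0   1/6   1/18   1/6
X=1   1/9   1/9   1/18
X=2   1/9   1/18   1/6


H(X,Y) = -Σ p(x,y) log₂ p(x,y)
  p(0,0)=1/6: -0.1667 × log₂(0.1667) = 0.4308
  p(0,1)=1/18: -0.0556 × log₂(0.0556) = 0.2317
  p(0,2)=1/6: -0.1667 × log₂(0.1667) = 0.4308
  p(1,0)=1/9: -0.1111 × log₂(0.1111) = 0.3522
  p(1,1)=1/9: -0.1111 × log₂(0.1111) = 0.3522
  p(1,2)=1/18: -0.0556 × log₂(0.0556) = 0.2317
  p(2,0)=1/9: -0.1111 × log₂(0.1111) = 0.3522
  p(2,1)=1/18: -0.0556 × log₂(0.0556) = 0.2317
  p(2,2)=1/6: -0.1667 × log₂(0.1667) = 0.4308
H(X,Y) = 3.0441 bits


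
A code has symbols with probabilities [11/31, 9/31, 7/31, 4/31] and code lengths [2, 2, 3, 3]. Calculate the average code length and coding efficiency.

Average length L = Σ p_i × l_i = 2.3548 bits
Entropy H = 1.9144 bits
Efficiency η = H/L × 100% = 81.30%


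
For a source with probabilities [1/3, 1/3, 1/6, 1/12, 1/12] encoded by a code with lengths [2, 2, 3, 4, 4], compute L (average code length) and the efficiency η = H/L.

Average length L = Σ p_i × l_i = 2.5000 bits
Entropy H = 2.0850 bits
Efficiency η = H/L × 100% = 83.40%


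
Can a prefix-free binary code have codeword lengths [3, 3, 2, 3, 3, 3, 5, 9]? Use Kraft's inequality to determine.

Kraft inequality: Σ 2^(-l_i) ≤ 1 for prefix-free code
Calculating: 2^(-3) + 2^(-3) + 2^(-2) + 2^(-3) + 2^(-3) + 2^(-3) + 2^(-5) + 2^(-9)
= 0.125 + 0.125 + 0.25 + 0.125 + 0.125 + 0.125 + 0.03125 + 0.001953125
= 0.9082
Since 0.9082 ≤ 1, prefix-free code exists


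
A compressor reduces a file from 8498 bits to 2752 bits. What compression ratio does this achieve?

Compression ratio = Original / Compressed
= 8498 / 2752 = 3.09:1


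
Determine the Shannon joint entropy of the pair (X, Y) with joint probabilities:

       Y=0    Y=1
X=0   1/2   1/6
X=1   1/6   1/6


H(X,Y) = -Σ p(x,y) log₂ p(x,y)
  p(0,0)=1/2: -0.5000 × log₂(0.5000) = 0.5000
  p(0,1)=1/6: -0.1667 × log₂(0.1667) = 0.4308
  p(1,0)=1/6: -0.1667 × log₂(0.1667) = 0.4308
  p(1,1)=1/6: -0.1667 × log₂(0.1667) = 0.4308
H(X,Y) = 1.7925 bits


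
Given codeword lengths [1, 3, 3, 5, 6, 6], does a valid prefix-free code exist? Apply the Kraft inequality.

Kraft inequality: Σ 2^(-l_i) ≤ 1 for prefix-free code
Calculating: 2^(-1) + 2^(-3) + 2^(-3) + 2^(-5) + 2^(-6) + 2^(-6)
= 0.5 + 0.125 + 0.125 + 0.03125 + 0.015625 + 0.015625
= 0.8125
Since 0.8125 ≤ 1, prefix-free code exists


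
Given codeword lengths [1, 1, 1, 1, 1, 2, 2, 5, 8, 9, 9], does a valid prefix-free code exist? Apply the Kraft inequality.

Kraft inequality: Σ 2^(-l_i) ≤ 1 for prefix-free code
Calculating: 2^(-1) + 2^(-1) + 2^(-1) + 2^(-1) + 2^(-1) + 2^(-2) + 2^(-2) + 2^(-5) + 2^(-8) + 2^(-9) + 2^(-9)
= 0.5 + 0.5 + 0.5 + 0.5 + 0.5 + 0.25 + 0.25 + 0.03125 + 0.00390625 + 0.001953125 + 0.001953125
= 3.0391
Since 3.0391 > 1, prefix-free code does not exist


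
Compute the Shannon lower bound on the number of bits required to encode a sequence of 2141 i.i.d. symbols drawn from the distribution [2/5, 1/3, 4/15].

Entropy H = 1.5656 bits/symbol
Minimum bits = H × n = 1.5656 × 2141
= 3351.94 bits


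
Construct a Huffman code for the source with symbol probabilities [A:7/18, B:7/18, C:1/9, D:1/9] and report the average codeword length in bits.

Huffman tree construction:
Combine smallest probabilities repeatedly
Resulting codes:
  A: 11 (length 2)
  B: 0 (length 1)
  C: 100 (length 3)
  D: 101 (length 3)
Average length = Σ p(s) × length(s) = 1.8333 bits


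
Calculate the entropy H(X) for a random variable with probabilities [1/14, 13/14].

H(X) = -Σ p(x) log₂ p(x)
  -1/14 × log₂(1/14) = 0.2720
  -13/14 × log₂(13/14) = 0.0993
H(X) = 0.3712 bits


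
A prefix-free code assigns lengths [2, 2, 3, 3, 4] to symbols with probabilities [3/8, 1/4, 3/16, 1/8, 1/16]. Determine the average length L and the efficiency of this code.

Average length L = Σ p_i × l_i = 2.4375 bits
Entropy H = 2.1085 bits
Efficiency η = H/L × 100% = 86.50%


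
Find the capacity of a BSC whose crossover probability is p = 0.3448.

For BSC with error probability p:
C = 1 - H(p) where H(p) is binary entropy
H(0.3448) = -0.3448 × log₂(0.3448) - 0.6552 × log₂(0.6552)
H(p) = 0.9293
C = 1 - 0.9293 = 0.0707 bits/use


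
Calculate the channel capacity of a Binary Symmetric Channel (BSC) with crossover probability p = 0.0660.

For BSC with error probability p:
C = 1 - H(p) where H(p) is binary entropy
H(0.0660) = -0.0660 × log₂(0.0660) - 0.9340 × log₂(0.9340)
H(p) = 0.3508
C = 1 - 0.3508 = 0.6492 bits/use


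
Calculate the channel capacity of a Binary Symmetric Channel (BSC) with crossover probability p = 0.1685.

For BSC with error probability p:
C = 1 - H(p) where H(p) is binary entropy
H(0.1685) = -0.1685 × log₂(0.1685) - 0.8315 × log₂(0.8315)
H(p) = 0.6543
C = 1 - 0.6543 = 0.3457 bits/use


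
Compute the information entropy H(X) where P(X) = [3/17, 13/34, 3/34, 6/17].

H(X) = -Σ p(x) log₂ p(x)
  -3/17 × log₂(3/17) = 0.4416
  -13/34 × log₂(13/34) = 0.5303
  -3/34 × log₂(3/34) = 0.3090
  -6/17 × log₂(6/17) = 0.5303
H(X) = 1.8113 bits


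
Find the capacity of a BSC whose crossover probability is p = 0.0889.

For BSC with error probability p:
C = 1 - H(p) where H(p) is binary entropy
H(0.0889) = -0.0889 × log₂(0.0889) - 0.9111 × log₂(0.9111)
H(p) = 0.4328
C = 1 - 0.4328 = 0.5672 bits/use


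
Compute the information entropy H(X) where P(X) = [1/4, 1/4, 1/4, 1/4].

H(X) = -Σ p(x) log₂ p(x)
  -1/4 × log₂(1/4) = 0.5000
  -1/4 × log₂(1/4) = 0.5000
  -1/4 × log₂(1/4) = 0.5000
  -1/4 × log₂(1/4) = 0.5000
H(X) = 2.0000 bits


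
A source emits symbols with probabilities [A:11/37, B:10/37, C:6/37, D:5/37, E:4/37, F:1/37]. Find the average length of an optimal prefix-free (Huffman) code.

Huffman tree construction:
Combine smallest probabilities repeatedly
Resulting codes:
  A: 11 (length 2)
  B: 01 (length 2)
  C: 00 (length 2)
  D: 100 (length 3)
  E: 1011 (length 4)
  F: 1010 (length 4)
Average length = Σ p(s) × length(s) = 2.4054 bits


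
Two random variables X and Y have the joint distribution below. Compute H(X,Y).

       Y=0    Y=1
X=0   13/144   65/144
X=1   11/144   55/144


H(X,Y) = -Σ p(x,y) log₂ p(x,y)
  p(0,0)=13/144: -0.0903 × log₂(0.0903) = 0.3132
  p(0,1)=65/144: -0.4514 × log₂(0.4514) = 0.5180
  p(1,0)=11/144: -0.0764 × log₂(0.0764) = 0.2834
  p(1,1)=55/144: -0.3819 × log₂(0.3819) = 0.5304
H(X,Y) = 1.6450 bits


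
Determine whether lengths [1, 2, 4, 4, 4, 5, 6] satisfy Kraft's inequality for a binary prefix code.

Kraft inequality: Σ 2^(-l_i) ≤ 1 for prefix-free code
Calculating: 2^(-1) + 2^(-2) + 2^(-4) + 2^(-4) + 2^(-4) + 2^(-5) + 2^(-6)
= 0.5 + 0.25 + 0.0625 + 0.0625 + 0.0625 + 0.03125 + 0.015625
= 0.9844
Since 0.9844 ≤ 1, prefix-free code exists


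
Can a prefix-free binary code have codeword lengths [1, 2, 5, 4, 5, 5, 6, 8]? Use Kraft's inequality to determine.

Kraft inequality: Σ 2^(-l_i) ≤ 1 for prefix-free code
Calculating: 2^(-1) + 2^(-2) + 2^(-5) + 2^(-4) + 2^(-5) + 2^(-5) + 2^(-6) + 2^(-8)
= 0.5 + 0.25 + 0.03125 + 0.0625 + 0.03125 + 0.03125 + 0.015625 + 0.00390625
= 0.9258
Since 0.9258 ≤ 1, prefix-free code exists


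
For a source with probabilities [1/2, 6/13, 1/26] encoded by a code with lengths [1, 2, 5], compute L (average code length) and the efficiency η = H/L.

Average length L = Σ p_i × l_i = 1.6154 bits
Entropy H = 1.1956 bits
Efficiency η = H/L × 100% = 74.01%


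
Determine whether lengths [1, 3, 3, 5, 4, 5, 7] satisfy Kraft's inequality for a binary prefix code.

Kraft inequality: Σ 2^(-l_i) ≤ 1 for prefix-free code
Calculating: 2^(-1) + 2^(-3) + 2^(-3) + 2^(-5) + 2^(-4) + 2^(-5) + 2^(-7)
= 0.5 + 0.125 + 0.125 + 0.03125 + 0.0625 + 0.03125 + 0.0078125
= 0.8828
Since 0.8828 ≤ 1, prefix-free code exists


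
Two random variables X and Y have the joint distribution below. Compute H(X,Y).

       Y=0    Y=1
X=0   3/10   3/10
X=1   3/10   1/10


H(X,Y) = -Σ p(x,y) log₂ p(x,y)
  p(0,0)=3/10: -0.3000 × log₂(0.3000) = 0.5211
  p(0,1)=3/10: -0.3000 × log₂(0.3000) = 0.5211
  p(1,0)=3/10: -0.3000 × log₂(0.3000) = 0.5211
  p(1,1)=1/10: -0.1000 × log₂(0.1000) = 0.3322
H(X,Y) = 1.8955 bits


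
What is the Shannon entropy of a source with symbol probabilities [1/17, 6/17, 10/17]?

H(X) = -Σ p(x) log₂ p(x)
  -1/17 × log₂(1/17) = 0.2404
  -6/17 × log₂(6/17) = 0.5303
  -10/17 × log₂(10/17) = 0.4503
H(X) = 1.2210 bits


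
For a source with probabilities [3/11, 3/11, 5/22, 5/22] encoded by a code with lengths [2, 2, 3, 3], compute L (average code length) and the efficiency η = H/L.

Average length L = Σ p_i × l_i = 2.4545 bits
Entropy H = 1.9940 bits
Efficiency η = H/L × 100% = 81.24%


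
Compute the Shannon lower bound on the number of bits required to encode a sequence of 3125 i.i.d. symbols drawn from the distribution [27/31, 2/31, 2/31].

Entropy H = 0.6838 bits/symbol
Minimum bits = H × n = 0.6838 × 3125
= 2136.91 bits


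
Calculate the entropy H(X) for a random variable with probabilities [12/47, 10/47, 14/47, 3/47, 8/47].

H(X) = -Σ p(x) log₂ p(x)
  -12/47 × log₂(12/47) = 0.5029
  -10/47 × log₂(10/47) = 0.4750
  -14/47 × log₂(14/47) = 0.5205
  -3/47 × log₂(3/47) = 0.2534
  -8/47 × log₂(8/47) = 0.4348
H(X) = 2.1866 bits


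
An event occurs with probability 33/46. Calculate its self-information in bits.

Information content I(x) = -log₂(p(x))
I = -log₂(33/46) = -log₂(0.7174)
I = 0.4792 bits


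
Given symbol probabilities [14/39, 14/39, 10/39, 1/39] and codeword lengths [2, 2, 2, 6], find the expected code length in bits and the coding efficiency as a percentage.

Average length L = Σ p_i × l_i = 2.1026 bits
Entropy H = 1.7001 bits
Efficiency η = H/L × 100% = 80.86%


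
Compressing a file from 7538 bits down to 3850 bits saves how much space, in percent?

Space savings = (1 - Compressed/Original) × 100%
= (1 - 3850/7538) × 100%
= 48.93%


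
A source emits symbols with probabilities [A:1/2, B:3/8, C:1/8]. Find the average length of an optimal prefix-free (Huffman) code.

Huffman tree construction:
Combine smallest probabilities repeatedly
Resulting codes:
  A: 0 (length 1)
  B: 11 (length 2)
  C: 10 (length 2)
Average length = Σ p(s) × length(s) = 1.5000 bits


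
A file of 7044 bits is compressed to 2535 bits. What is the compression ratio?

Compression ratio = Original / Compressed
= 7044 / 2535 = 2.78:1


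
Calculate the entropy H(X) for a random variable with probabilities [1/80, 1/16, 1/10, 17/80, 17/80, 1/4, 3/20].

H(X) = -Σ p(x) log₂ p(x)
  -1/80 × log₂(1/80) = 0.0790
  -1/16 × log₂(1/16) = 0.2500
  -1/10 × log₂(1/10) = 0.3322
  -17/80 × log₂(17/80) = 0.4748
  -17/80 × log₂(17/80) = 0.4748
  -1/4 × log₂(1/4) = 0.5000
  -3/20 × log₂(3/20) = 0.4105
H(X) = 2.5214 bits


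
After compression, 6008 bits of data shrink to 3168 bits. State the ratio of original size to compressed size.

Compression ratio = Original / Compressed
= 6008 / 3168 = 1.90:1


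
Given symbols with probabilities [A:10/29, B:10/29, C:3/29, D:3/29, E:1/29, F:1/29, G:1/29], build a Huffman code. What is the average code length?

Huffman tree construction:
Combine smallest probabilities repeatedly
Resulting codes:
  A: 11 (length 2)
  B: 0 (length 1)
  C: 1010 (length 4)
  D: 1011 (length 4)
  E: 10010 (length 5)
  F: 10011 (length 5)
  G: 1000 (length 4)
Average length = Σ p(s) × length(s) = 2.3448 bits


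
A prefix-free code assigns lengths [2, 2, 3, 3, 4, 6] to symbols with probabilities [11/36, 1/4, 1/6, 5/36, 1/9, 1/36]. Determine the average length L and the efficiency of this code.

Average length L = Σ p_i × l_i = 2.6389 bits
Entropy H = 2.3449 bits
Efficiency η = H/L × 100% = 88.86%


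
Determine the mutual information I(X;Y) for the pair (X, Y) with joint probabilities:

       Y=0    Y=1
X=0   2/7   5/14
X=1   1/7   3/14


H(X) = 0.9403, H(Y) = 0.9852, H(X,Y) = 1.9242
I(X;Y) = H(X) + H(Y) - H(X,Y) = 0.0013 bits


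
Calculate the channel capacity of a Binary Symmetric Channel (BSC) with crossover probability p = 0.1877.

For BSC with error probability p:
C = 1 - H(p) where H(p) is binary entropy
H(0.1877) = -0.1877 × log₂(0.1877) - 0.8123 × log₂(0.8123)
H(p) = 0.6966
C = 1 - 0.6966 = 0.3034 bits/use


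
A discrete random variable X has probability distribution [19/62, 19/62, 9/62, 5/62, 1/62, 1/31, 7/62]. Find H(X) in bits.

H(X) = -Σ p(x) log₂ p(x)
  -19/62 × log₂(19/62) = 0.5229
  -19/62 × log₂(19/62) = 0.5229
  -9/62 × log₂(9/62) = 0.4042
  -5/62 × log₂(5/62) = 0.2929
  -1/62 × log₂(1/62) = 0.0960
  -1/31 × log₂(1/31) = 0.1598
  -7/62 × log₂(7/62) = 0.3553
H(X) = 2.3540 bits


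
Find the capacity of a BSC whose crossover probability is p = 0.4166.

For BSC with error probability p:
C = 1 - H(p) where H(p) is binary entropy
H(0.4166) = -0.4166 × log₂(0.4166) - 0.5834 × log₂(0.5834)
H(p) = 0.9798
C = 1 - 0.9798 = 0.0202 bits/use


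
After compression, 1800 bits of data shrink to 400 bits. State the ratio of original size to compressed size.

Compression ratio = Original / Compressed
= 1800 / 400 = 4.50:1


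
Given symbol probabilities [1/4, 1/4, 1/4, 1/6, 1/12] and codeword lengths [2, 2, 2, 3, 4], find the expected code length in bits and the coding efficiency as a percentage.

Average length L = Σ p_i × l_i = 2.3333 bits
Entropy H = 2.2296 bits
Efficiency η = H/L × 100% = 95.55%


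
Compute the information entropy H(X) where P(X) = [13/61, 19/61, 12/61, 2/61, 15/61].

H(X) = -Σ p(x) log₂ p(x)
  -13/61 × log₂(13/61) = 0.4753
  -19/61 × log₂(19/61) = 0.5242
  -12/61 × log₂(12/61) = 0.4615
  -2/61 × log₂(2/61) = 0.1617
  -15/61 × log₂(15/61) = 0.4977
H(X) = 2.1203 bits


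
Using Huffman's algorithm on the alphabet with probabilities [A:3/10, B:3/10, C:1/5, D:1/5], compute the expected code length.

Huffman tree construction:
Combine smallest probabilities repeatedly
Resulting codes:
  A: 10 (length 2)
  B: 11 (length 2)
  C: 00 (length 2)
  D: 01 (length 2)
Average length = Σ p(s) × length(s) = 2.0000 bits


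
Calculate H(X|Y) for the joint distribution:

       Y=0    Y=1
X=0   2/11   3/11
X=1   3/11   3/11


H(X|Y) = Σ_y p(y) H(X|Y=y)
  p(Y=0) = 5/11, H(X|Y=0) = 0.9710
  p(Y=1) = 6/11, H(X|Y=1) = 1.0000
H(X|Y) = 0.4545×0.9710 + 0.5455×1.0000 = 0.9868 bits


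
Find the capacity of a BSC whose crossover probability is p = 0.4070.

For BSC with error probability p:
C = 1 - H(p) where H(p) is binary entropy
H(0.4070) = -0.4070 × log₂(0.4070) - 0.5930 × log₂(0.5930)
H(p) = 0.9749
C = 1 - 0.9749 = 0.0251 bits/use


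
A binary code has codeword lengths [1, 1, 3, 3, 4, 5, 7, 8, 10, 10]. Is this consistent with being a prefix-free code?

Kraft inequality: Σ 2^(-l_i) ≤ 1 for prefix-free code
Calculating: 2^(-1) + 2^(-1) + 2^(-3) + 2^(-3) + 2^(-4) + 2^(-5) + 2^(-7) + 2^(-8) + 2^(-10) + 2^(-10)
= 0.5 + 0.5 + 0.125 + 0.125 + 0.0625 + 0.03125 + 0.0078125 + 0.00390625 + 0.0009765625 + 0.0009765625
= 1.3574
Since 1.3574 > 1, prefix-free code does not exist


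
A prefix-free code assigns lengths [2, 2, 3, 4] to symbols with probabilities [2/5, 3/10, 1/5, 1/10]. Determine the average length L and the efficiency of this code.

Average length L = Σ p_i × l_i = 2.4000 bits
Entropy H = 1.8464 bits
Efficiency η = H/L × 100% = 76.93%


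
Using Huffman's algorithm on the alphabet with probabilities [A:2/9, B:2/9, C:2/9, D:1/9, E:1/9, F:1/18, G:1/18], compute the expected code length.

Huffman tree construction:
Combine smallest probabilities repeatedly
Resulting codes:
  A: 111 (length 3)
  B: 00 (length 2)
  C: 01 (length 2)
  D: 100 (length 3)
  E: 101 (length 3)
  F: 1100 (length 4)
  G: 1101 (length 4)
Average length = Σ p(s) × length(s) = 2.6667 bits


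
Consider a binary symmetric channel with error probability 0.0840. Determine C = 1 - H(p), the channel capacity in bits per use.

For BSC with error probability p:
C = 1 - H(p) where H(p) is binary entropy
H(0.0840) = -0.0840 × log₂(0.0840) - 0.9160 × log₂(0.9160)
H(p) = 0.4161
C = 1 - 0.4161 = 0.5839 bits/use


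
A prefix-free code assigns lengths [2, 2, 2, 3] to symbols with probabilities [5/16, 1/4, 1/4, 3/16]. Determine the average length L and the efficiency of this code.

Average length L = Σ p_i × l_i = 2.1875 bits
Entropy H = 1.9772 bits
Efficiency η = H/L × 100% = 90.39%


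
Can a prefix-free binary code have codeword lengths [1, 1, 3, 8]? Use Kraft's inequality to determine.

Kraft inequality: Σ 2^(-l_i) ≤ 1 for prefix-free code
Calculating: 2^(-1) + 2^(-1) + 2^(-3) + 2^(-8)
= 0.5 + 0.5 + 0.125 + 0.00390625
= 1.1289
Since 1.1289 > 1, prefix-free code does not exist


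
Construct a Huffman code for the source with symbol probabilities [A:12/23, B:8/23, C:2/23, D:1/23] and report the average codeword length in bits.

Huffman tree construction:
Combine smallest probabilities repeatedly
Resulting codes:
  A: 1 (length 1)
  B: 01 (length 2)
  C: 001 (length 3)
  D: 000 (length 3)
Average length = Σ p(s) × length(s) = 1.6087 bits


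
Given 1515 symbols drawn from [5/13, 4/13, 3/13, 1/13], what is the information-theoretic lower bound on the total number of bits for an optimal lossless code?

Entropy H = 1.8262 bits/symbol
Minimum bits = H × n = 1.8262 × 1515
= 2766.76 bits


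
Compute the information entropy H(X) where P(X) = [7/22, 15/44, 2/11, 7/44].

H(X) = -Σ p(x) log₂ p(x)
  -7/22 × log₂(7/22) = 0.5257
  -15/44 × log₂(15/44) = 0.5293
  -2/11 × log₂(2/11) = 0.4472
  -7/44 × log₂(7/44) = 0.4219
H(X) = 1.9240 bits


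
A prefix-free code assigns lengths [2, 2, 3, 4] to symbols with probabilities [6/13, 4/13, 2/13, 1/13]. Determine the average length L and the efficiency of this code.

Average length L = Σ p_i × l_i = 2.3077 bits
Entropy H = 1.7381 bits
Efficiency η = H/L × 100% = 75.32%


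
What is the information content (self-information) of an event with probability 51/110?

Information content I(x) = -log₂(p(x))
I = -log₂(51/110) = -log₂(0.4636)
I = 1.1089 bits


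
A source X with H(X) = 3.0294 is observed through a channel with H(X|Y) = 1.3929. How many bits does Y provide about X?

I(X;Y) = H(X) - H(X|Y)
I(X;Y) = 3.0294 - 1.3929 = 1.6365 bits


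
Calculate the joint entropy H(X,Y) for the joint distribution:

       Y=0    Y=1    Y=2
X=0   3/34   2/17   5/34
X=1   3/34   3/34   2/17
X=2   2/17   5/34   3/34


H(X,Y) = -Σ p(x,y) log₂ p(x,y)
  p(0,0)=3/34: -0.0882 × log₂(0.0882) = 0.3090
  p(0,1)=2/17: -0.1176 × log₂(0.1176) = 0.3632
  p(0,2)=5/34: -0.1471 × log₂(0.1471) = 0.4067
  p(1,0)=3/34: -0.0882 × log₂(0.0882) = 0.3090
  p(1,1)=3/34: -0.0882 × log₂(0.0882) = 0.3090
  p(1,2)=2/17: -0.1176 × log₂(0.1176) = 0.3632
  p(2,0)=2/17: -0.1176 × log₂(0.1176) = 0.3632
  p(2,1)=5/34: -0.1471 × log₂(0.1471) = 0.4067
  p(2,2)=3/34: -0.0882 × log₂(0.0882) = 0.3090
H(X,Y) = 3.1393 bits


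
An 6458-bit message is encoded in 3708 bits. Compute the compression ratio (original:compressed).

Compression ratio = Original / Compressed
= 6458 / 3708 = 1.74:1


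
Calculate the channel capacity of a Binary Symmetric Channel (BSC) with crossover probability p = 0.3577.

For BSC with error probability p:
C = 1 - H(p) where H(p) is binary entropy
H(0.3577) = -0.3577 × log₂(0.3577) - 0.6423 × log₂(0.6423)
H(p) = 0.9408
C = 1 - 0.9408 = 0.0592 bits/use


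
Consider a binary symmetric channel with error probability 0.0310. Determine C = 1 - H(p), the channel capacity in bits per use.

For BSC with error probability p:
C = 1 - H(p) where H(p) is binary entropy
H(0.0310) = -0.0310 × log₂(0.0310) - 0.9690 × log₂(0.9690)
H(p) = 0.1994
C = 1 - 0.1994 = 0.8006 bits/use


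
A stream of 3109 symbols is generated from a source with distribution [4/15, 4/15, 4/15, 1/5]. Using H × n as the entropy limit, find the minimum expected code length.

Entropy H = 1.9899 bits/symbol
Minimum bits = H × n = 1.9899 × 3109
= 6186.59 bits


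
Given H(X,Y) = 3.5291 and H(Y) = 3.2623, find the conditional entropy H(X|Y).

Chain rule: H(X,Y) = H(X|Y) + H(Y)
H(X|Y) = H(X,Y) - H(Y) = 3.5291 - 3.2623 = 0.2668 bits


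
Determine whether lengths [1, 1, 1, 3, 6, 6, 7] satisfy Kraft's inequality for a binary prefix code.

Kraft inequality: Σ 2^(-l_i) ≤ 1 for prefix-free code
Calculating: 2^(-1) + 2^(-1) + 2^(-1) + 2^(-3) + 2^(-6) + 2^(-6) + 2^(-7)
= 0.5 + 0.5 + 0.5 + 0.125 + 0.015625 + 0.015625 + 0.0078125
= 1.6641
Since 1.6641 > 1, prefix-free code does not exist


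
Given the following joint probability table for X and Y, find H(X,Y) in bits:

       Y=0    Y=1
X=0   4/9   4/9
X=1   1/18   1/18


H(X,Y) = -Σ p(x,y) log₂ p(x,y)
  p(0,0)=4/9: -0.4444 × log₂(0.4444) = 0.5200
  p(0,1)=4/9: -0.4444 × log₂(0.4444) = 0.5200
  p(1,0)=1/18: -0.0556 × log₂(0.0556) = 0.2317
  p(1,1)=1/18: -0.0556 × log₂(0.0556) = 0.2317
H(X,Y) = 1.5033 bits


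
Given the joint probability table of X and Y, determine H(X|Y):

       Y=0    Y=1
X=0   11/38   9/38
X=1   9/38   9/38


H(X|Y) = Σ_y p(y) H(X|Y=y)
  p(Y=0) = 10/19, H(X|Y=0) = 0.9928
  p(Y=1) = 9/19, H(X|Y=1) = 1.0000
H(X|Y) = 0.5263×0.9928 + 0.4737×1.0000 = 0.9962 bits


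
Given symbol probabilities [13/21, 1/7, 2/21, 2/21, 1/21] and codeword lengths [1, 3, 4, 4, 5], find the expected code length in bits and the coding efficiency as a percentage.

Average length L = Σ p_i × l_i = 2.0476 bits
Entropy H = 1.6847 bits
Efficiency η = H/L × 100% = 82.27%


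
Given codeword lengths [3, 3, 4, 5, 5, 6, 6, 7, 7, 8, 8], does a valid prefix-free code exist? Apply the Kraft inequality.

Kraft inequality: Σ 2^(-l_i) ≤ 1 for prefix-free code
Calculating: 2^(-3) + 2^(-3) + 2^(-4) + 2^(-5) + 2^(-5) + 2^(-6) + 2^(-6) + 2^(-7) + 2^(-7) + 2^(-8) + 2^(-8)
= 0.125 + 0.125 + 0.0625 + 0.03125 + 0.03125 + 0.015625 + 0.015625 + 0.0078125 + 0.0078125 + 0.00390625 + 0.00390625
= 0.4297
Since 0.4297 ≤ 1, prefix-free code exists


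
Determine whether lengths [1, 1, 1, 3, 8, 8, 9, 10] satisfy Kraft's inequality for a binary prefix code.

Kraft inequality: Σ 2^(-l_i) ≤ 1 for prefix-free code
Calculating: 2^(-1) + 2^(-1) + 2^(-1) + 2^(-3) + 2^(-8) + 2^(-8) + 2^(-9) + 2^(-10)
= 0.5 + 0.5 + 0.5 + 0.125 + 0.00390625 + 0.00390625 + 0.001953125 + 0.0009765625
= 1.6357
Since 1.6357 > 1, prefix-free code does not exist


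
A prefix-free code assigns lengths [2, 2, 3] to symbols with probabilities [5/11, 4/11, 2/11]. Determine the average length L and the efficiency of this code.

Average length L = Σ p_i × l_i = 2.1818 bits
Entropy H = 1.4949 bits
Efficiency η = H/L × 100% = 68.52%


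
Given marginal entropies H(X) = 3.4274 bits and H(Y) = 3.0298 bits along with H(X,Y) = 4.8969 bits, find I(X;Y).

I(X;Y) = H(X) + H(Y) - H(X,Y)
I(X;Y) = 3.4274 + 3.0298 - 4.8969 = 1.5603 bits


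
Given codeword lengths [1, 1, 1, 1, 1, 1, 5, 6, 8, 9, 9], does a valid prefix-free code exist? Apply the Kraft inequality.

Kraft inequality: Σ 2^(-l_i) ≤ 1 for prefix-free code
Calculating: 2^(-1) + 2^(-1) + 2^(-1) + 2^(-1) + 2^(-1) + 2^(-1) + 2^(-5) + 2^(-6) + 2^(-8) + 2^(-9) + 2^(-9)
= 0.5 + 0.5 + 0.5 + 0.5 + 0.5 + 0.5 + 0.03125 + 0.015625 + 0.00390625 + 0.001953125 + 0.001953125
= 3.0547
Since 3.0547 > 1, prefix-free code does not exist


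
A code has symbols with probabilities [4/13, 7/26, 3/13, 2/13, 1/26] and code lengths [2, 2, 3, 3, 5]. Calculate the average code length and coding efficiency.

Average length L = Σ p_i × l_i = 2.5000 bits
Entropy H = 2.1173 bits
Efficiency η = H/L × 100% = 84.69%


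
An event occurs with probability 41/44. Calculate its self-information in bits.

Information content I(x) = -log₂(p(x))
I = -log₂(41/44) = -log₂(0.9318)
I = 0.1019 bits


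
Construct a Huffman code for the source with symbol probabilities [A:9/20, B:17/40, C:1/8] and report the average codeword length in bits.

Huffman tree construction:
Combine smallest probabilities repeatedly
Resulting codes:
  A: 0 (length 1)
  B: 11 (length 2)
  C: 10 (length 2)
Average length = Σ p(s) × length(s) = 1.5500 bits


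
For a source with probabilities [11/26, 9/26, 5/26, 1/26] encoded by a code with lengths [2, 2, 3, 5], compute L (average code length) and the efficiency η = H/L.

Average length L = Σ p_i × l_i = 2.3077 bits
Entropy H = 1.6930 bits
Efficiency η = H/L × 100% = 73.36%


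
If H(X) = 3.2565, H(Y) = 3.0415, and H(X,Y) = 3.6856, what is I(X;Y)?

I(X;Y) = H(X) + H(Y) - H(X,Y)
I(X;Y) = 3.2565 + 3.0415 - 3.6856 = 2.6124 bits


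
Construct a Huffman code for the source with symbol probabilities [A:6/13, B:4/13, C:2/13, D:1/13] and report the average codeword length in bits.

Huffman tree construction:
Combine smallest probabilities repeatedly
Resulting codes:
  A: 0 (length 1)
  B: 11 (length 2)
  C: 101 (length 3)
  D: 100 (length 3)
Average length = Σ p(s) × length(s) = 1.7692 bits


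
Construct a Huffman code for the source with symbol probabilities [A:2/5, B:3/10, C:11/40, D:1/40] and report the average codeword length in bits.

Huffman tree construction:
Combine smallest probabilities repeatedly
Resulting codes:
  A: 0 (length 1)
  B: 10 (length 2)
  C: 111 (length 3)
  D: 110 (length 3)
Average length = Σ p(s) × length(s) = 1.9000 bits


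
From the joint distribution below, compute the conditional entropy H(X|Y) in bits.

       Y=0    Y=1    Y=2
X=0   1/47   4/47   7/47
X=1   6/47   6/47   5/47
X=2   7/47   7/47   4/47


H(X|Y) = Σ_y p(y) H(X|Y=y)
  p(Y=0) = 14/47, H(X|Y=0) = 1.2958
  p(Y=1) = 17/47, H(X|Y=1) = 1.5486
  p(Y=2) = 16/47, H(X|Y=2) = 1.5462
H(X|Y) = 0.2979×1.2958 + 0.3617×1.5486 + 0.3404×1.5462 = 1.4725 bits


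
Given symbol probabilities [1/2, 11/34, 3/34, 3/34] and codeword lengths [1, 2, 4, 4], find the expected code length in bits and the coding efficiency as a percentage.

Average length L = Σ p_i × l_i = 1.8529 bits
Entropy H = 1.6448 bits
Efficiency η = H/L × 100% = 88.77%


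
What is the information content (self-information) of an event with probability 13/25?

Information content I(x) = -log₂(p(x))
I = -log₂(13/25) = -log₂(0.5200)
I = 0.9434 bits


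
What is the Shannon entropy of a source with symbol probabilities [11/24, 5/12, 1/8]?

H(X) = -Σ p(x) log₂ p(x)
  -11/24 × log₂(11/24) = 0.5159
  -5/12 × log₂(5/12) = 0.5263
  -1/8 × log₂(1/8) = 0.3750
H(X) = 1.4171 bits


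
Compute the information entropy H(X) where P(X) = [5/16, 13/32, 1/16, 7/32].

H(X) = -Σ p(x) log₂ p(x)
  -5/16 × log₂(5/16) = 0.5244
  -13/32 × log₂(13/32) = 0.5279
  -1/16 × log₂(1/16) = 0.2500
  -7/32 × log₂(7/32) = 0.4796
H(X) = 1.7820 bits


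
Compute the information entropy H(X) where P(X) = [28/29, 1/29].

H(X) = -Σ p(x) log₂ p(x)
  -28/29 × log₂(28/29) = 0.0489
  -1/29 × log₂(1/29) = 0.1675
H(X) = 0.2164 bits


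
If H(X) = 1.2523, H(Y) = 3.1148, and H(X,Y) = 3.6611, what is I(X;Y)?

I(X;Y) = H(X) + H(Y) - H(X,Y)
I(X;Y) = 1.2523 + 3.1148 - 3.6611 = 0.706 bits


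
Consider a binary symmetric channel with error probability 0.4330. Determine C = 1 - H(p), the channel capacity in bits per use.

For BSC with error probability p:
C = 1 - H(p) where H(p) is binary entropy
H(0.4330) = -0.4330 × log₂(0.4330) - 0.5670 × log₂(0.5670)
H(p) = 0.9870
C = 1 - 0.9870 = 0.0130 bits/use


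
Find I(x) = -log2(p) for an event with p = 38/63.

Information content I(x) = -log₂(p(x))
I = -log₂(38/63) = -log₂(0.6032)
I = 0.7294 bits


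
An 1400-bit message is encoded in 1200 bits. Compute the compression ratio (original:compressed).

Compression ratio = Original / Compressed
= 1400 / 1200 = 1.17:1


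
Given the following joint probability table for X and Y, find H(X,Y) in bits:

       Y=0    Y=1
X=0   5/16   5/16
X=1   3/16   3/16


H(X,Y) = -Σ p(x,y) log₂ p(x,y)
  p(0,0)=5/16: -0.3125 × log₂(0.3125) = 0.5244
  p(0,1)=5/16: -0.3125 × log₂(0.3125) = 0.5244
  p(1,0)=3/16: -0.1875 × log₂(0.1875) = 0.4528
  p(1,1)=3/16: -0.1875 × log₂(0.1875) = 0.4528
H(X,Y) = 1.9544 bits


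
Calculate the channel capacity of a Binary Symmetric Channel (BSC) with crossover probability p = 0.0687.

For BSC with error probability p:
C = 1 - H(p) where H(p) is binary entropy
H(0.0687) = -0.0687 × log₂(0.0687) - 0.9313 × log₂(0.9313)
H(p) = 0.3611
C = 1 - 0.3611 = 0.6389 bits/use


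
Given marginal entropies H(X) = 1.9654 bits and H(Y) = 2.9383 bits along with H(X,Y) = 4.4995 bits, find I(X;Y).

I(X;Y) = H(X) + H(Y) - H(X,Y)
I(X;Y) = 1.9654 + 2.9383 - 4.4995 = 0.4042 bits


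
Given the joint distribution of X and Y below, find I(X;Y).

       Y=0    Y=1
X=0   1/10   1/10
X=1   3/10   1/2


H(X) = 0.7219, H(Y) = 0.9710, H(X,Y) = 1.6855
I(X;Y) = H(X) + H(Y) - H(X,Y) = 0.0074 bits


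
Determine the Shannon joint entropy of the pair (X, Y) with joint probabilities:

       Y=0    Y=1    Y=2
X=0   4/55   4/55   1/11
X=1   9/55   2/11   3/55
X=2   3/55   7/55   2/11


H(X,Y) = -Σ p(x,y) log₂ p(x,y)
  p(0,0)=4/55: -0.0727 × log₂(0.0727) = 0.2750
  p(0,1)=4/55: -0.0727 × log₂(0.0727) = 0.2750
  p(0,2)=1/11: -0.0909 × log₂(0.0909) = 0.3145
  p(1,0)=9/55: -0.1636 × log₂(0.1636) = 0.4273
  p(1,1)=2/11: -0.1818 × log₂(0.1818) = 0.4472
  p(1,2)=3/55: -0.0545 × log₂(0.0545) = 0.2289
  p(2,0)=3/55: -0.0545 × log₂(0.0545) = 0.2289
  p(2,1)=7/55: -0.1273 × log₂(0.1273) = 0.3785
  p(2,2)=2/11: -0.1818 × log₂(0.1818) = 0.4472
H(X,Y) = 3.0225 bits


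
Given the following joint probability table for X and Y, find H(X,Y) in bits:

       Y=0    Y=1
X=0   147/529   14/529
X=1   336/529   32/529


H(X,Y) = -Σ p(x,y) log₂ p(x,y)
  p(0,0)=147/529: -0.2779 × log₂(0.2779) = 0.5134
  p(0,1)=14/529: -0.0265 × log₂(0.0265) = 0.1387
  p(1,0)=336/529: -0.6352 × log₂(0.6352) = 0.4159
  p(1,1)=32/529: -0.0605 × log₂(0.0605) = 0.2448
H(X,Y) = 1.3128 bits


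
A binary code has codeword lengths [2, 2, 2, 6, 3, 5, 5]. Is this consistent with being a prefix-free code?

Kraft inequality: Σ 2^(-l_i) ≤ 1 for prefix-free code
Calculating: 2^(-2) + 2^(-2) + 2^(-2) + 2^(-6) + 2^(-3) + 2^(-5) + 2^(-5)
= 0.25 + 0.25 + 0.25 + 0.015625 + 0.125 + 0.03125 + 0.03125
= 0.9531
Since 0.9531 ≤ 1, prefix-free code exists


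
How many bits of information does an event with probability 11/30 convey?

Information content I(x) = -log₂(p(x))
I = -log₂(11/30) = -log₂(0.3667)
I = 1.4475 bits


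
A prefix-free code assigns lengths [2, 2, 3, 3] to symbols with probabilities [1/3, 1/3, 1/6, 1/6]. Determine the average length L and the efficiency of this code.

Average length L = Σ p_i × l_i = 2.3333 bits
Entropy H = 1.9183 bits
Efficiency η = H/L × 100% = 82.21%


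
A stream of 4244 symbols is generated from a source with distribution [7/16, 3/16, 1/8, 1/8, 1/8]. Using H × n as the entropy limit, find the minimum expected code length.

Entropy H = 2.0996 bits/symbol
Minimum bits = H × n = 2.0996 × 4244
= 8910.71 bits


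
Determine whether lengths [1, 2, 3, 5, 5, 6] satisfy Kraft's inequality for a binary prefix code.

Kraft inequality: Σ 2^(-l_i) ≤ 1 for prefix-free code
Calculating: 2^(-1) + 2^(-2) + 2^(-3) + 2^(-5) + 2^(-5) + 2^(-6)
= 0.5 + 0.25 + 0.125 + 0.03125 + 0.03125 + 0.015625
= 0.9531
Since 0.9531 ≤ 1, prefix-free code exists


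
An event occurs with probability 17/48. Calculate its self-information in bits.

Information content I(x) = -log₂(p(x))
I = -log₂(17/48) = -log₂(0.3542)
I = 1.4975 bits


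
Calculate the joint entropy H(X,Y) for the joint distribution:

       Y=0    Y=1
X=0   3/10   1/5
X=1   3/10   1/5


H(X,Y) = -Σ p(x,y) log₂ p(x,y)
  p(0,0)=3/10: -0.3000 × log₂(0.3000) = 0.5211
  p(0,1)=1/5: -0.2000 × log₂(0.2000) = 0.4644
  p(1,0)=3/10: -0.3000 × log₂(0.3000) = 0.5211
  p(1,1)=1/5: -0.2000 × log₂(0.2000) = 0.4644
H(X,Y) = 1.9710 bits


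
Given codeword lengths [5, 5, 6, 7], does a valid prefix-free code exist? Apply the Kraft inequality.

Kraft inequality: Σ 2^(-l_i) ≤ 1 for prefix-free code
Calculating: 2^(-5) + 2^(-5) + 2^(-6) + 2^(-7)
= 0.03125 + 0.03125 + 0.015625 + 0.0078125
= 0.0859
Since 0.0859 ≤ 1, prefix-free code exists


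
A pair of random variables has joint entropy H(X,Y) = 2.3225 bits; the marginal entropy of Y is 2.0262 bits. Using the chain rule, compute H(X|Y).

Chain rule: H(X,Y) = H(X|Y) + H(Y)
H(X|Y) = H(X,Y) - H(Y) = 2.3225 - 2.0262 = 0.2963 bits


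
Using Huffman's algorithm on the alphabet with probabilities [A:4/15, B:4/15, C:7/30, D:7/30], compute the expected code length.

Huffman tree construction:
Combine smallest probabilities repeatedly
Resulting codes:
  A: 10 (length 2)
  B: 11 (length 2)
  C: 00 (length 2)
  D: 01 (length 2)
Average length = Σ p(s) × length(s) = 2.0000 bits


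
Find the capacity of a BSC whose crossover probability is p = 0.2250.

For BSC with error probability p:
C = 1 - H(p) where H(p) is binary entropy
H(0.2250) = -0.2250 × log₂(0.2250) - 0.7750 × log₂(0.7750)
H(p) = 0.7692
C = 1 - 0.7692 = 0.2308 bits/use


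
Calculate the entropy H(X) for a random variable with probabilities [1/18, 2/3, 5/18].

H(X) = -Σ p(x) log₂ p(x)
  -1/18 × log₂(1/18) = 0.2317
  -2/3 × log₂(2/3) = 0.3900
  -5/18 × log₂(5/18) = 0.5133
H(X) = 1.1350 bits


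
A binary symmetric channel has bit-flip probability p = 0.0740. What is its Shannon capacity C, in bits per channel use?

For BSC with error probability p:
C = 1 - H(p) where H(p) is binary entropy
H(0.0740) = -0.0740 × log₂(0.0740) - 0.9260 × log₂(0.9260)
H(p) = 0.3807
C = 1 - 0.3807 = 0.6193 bits/use


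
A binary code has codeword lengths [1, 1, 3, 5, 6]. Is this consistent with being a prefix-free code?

Kraft inequality: Σ 2^(-l_i) ≤ 1 for prefix-free code
Calculating: 2^(-1) + 2^(-1) + 2^(-3) + 2^(-5) + 2^(-6)
= 0.5 + 0.5 + 0.125 + 0.03125 + 0.015625
= 1.1719
Since 1.1719 > 1, prefix-free code does not exist


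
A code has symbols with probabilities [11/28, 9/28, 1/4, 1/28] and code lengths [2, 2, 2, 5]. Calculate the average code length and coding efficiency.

Average length L = Σ p_i × l_i = 2.1071 bits
Entropy H = 1.7275 bits
Efficiency η = H/L × 100% = 81.99%


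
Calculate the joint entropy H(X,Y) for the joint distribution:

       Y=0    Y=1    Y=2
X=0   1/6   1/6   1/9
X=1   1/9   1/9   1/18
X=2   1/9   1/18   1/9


H(X,Y) = -Σ p(x,y) log₂ p(x,y)
  p(0,0)=1/6: -0.1667 × log₂(0.1667) = 0.4308
  p(0,1)=1/6: -0.1667 × log₂(0.1667) = 0.4308
  p(0,2)=1/9: -0.1111 × log₂(0.1111) = 0.3522
  p(1,0)=1/9: -0.1111 × log₂(0.1111) = 0.3522
  p(1,1)=1/9: -0.1111 × log₂(0.1111) = 0.3522
  p(1,2)=1/18: -0.0556 × log₂(0.0556) = 0.2317
  p(2,0)=1/9: -0.1111 × log₂(0.1111) = 0.3522
  p(2,1)=1/18: -0.0556 × log₂(0.0556) = 0.2317
  p(2,2)=1/9: -0.1111 × log₂(0.1111) = 0.3522
H(X,Y) = 3.0860 bits


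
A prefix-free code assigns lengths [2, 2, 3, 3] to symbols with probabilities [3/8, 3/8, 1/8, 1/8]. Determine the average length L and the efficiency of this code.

Average length L = Σ p_i × l_i = 2.2500 bits
Entropy H = 1.8113 bits
Efficiency η = H/L × 100% = 80.50%


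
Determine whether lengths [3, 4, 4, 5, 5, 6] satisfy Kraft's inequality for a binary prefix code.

Kraft inequality: Σ 2^(-l_i) ≤ 1 for prefix-free code
Calculating: 2^(-3) + 2^(-4) + 2^(-4) + 2^(-5) + 2^(-5) + 2^(-6)
= 0.125 + 0.0625 + 0.0625 + 0.03125 + 0.03125 + 0.015625
= 0.3281
Since 0.3281 ≤ 1, prefix-free code exists


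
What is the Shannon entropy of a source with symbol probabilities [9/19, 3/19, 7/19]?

H(X) = -Σ p(x) log₂ p(x)
  -9/19 × log₂(9/19) = 0.5106
  -3/19 × log₂(3/19) = 0.4205
  -7/19 × log₂(7/19) = 0.5307
H(X) = 1.4618 bits


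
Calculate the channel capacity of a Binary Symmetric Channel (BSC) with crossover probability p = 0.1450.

For BSC with error probability p:
C = 1 - H(p) where H(p) is binary entropy
H(0.1450) = -0.1450 × log₂(0.1450) - 0.8550 × log₂(0.8550)
H(p) = 0.5972
C = 1 - 0.5972 = 0.4028 bits/use


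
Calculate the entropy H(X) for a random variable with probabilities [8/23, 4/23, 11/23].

H(X) = -Σ p(x) log₂ p(x)
  -8/23 × log₂(8/23) = 0.5299
  -4/23 × log₂(4/23) = 0.4389
  -11/23 × log₂(11/23) = 0.5089
H(X) = 1.4777 bits


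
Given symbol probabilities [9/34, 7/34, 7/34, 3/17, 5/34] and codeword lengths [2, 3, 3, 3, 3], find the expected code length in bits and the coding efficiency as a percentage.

Average length L = Σ p_i × l_i = 2.7353 bits
Entropy H = 2.2948 bits
Efficiency η = H/L × 100% = 83.89%


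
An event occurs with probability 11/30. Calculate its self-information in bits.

Information content I(x) = -log₂(p(x))
I = -log₂(11/30) = -log₂(0.3667)
I = 1.4475 bits


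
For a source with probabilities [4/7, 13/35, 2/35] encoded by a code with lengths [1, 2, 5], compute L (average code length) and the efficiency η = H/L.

Average length L = Σ p_i × l_i = 1.6000 bits
Entropy H = 1.2280 bits
Efficiency η = H/L × 100% = 76.75%


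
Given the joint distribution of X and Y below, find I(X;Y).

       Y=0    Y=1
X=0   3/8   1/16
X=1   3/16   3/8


H(X) = 0.9887, H(Y) = 0.9887, H(X,Y) = 1.7641
I(X;Y) = H(X) + H(Y) - H(X,Y) = 0.2133 bits


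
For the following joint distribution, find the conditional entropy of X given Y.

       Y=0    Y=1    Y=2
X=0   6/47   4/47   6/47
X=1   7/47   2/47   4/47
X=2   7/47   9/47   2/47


H(X|Y) = Σ_y p(y) H(X|Y=y)
  p(Y=0) = 20/47, H(X|Y=0) = 1.5813
  p(Y=1) = 15/47, H(X|Y=1) = 1.3383
  p(Y=2) = 12/47, H(X|Y=2) = 1.4591
H(X|Y) = 0.4255×1.5813 + 0.3191×1.3383 + 0.2553×1.4591 = 1.4725 bits


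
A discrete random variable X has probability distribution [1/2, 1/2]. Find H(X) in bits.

H(X) = -Σ p(x) log₂ p(x)
  -1/2 × log₂(1/2) = 0.5000
  -1/2 × log₂(1/2) = 0.5000
H(X) = 1.0000 bits


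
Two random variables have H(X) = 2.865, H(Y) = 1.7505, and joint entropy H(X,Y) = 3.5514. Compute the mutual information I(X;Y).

I(X;Y) = H(X) + H(Y) - H(X,Y)
I(X;Y) = 2.865 + 1.7505 - 3.5514 = 1.0641 bits


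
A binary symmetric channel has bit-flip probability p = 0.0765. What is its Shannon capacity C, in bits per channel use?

For BSC with error probability p:
C = 1 - H(p) where H(p) is binary entropy
H(0.0765) = -0.0765 × log₂(0.0765) - 0.9235 × log₂(0.9235)
H(p) = 0.3897
C = 1 - 0.3897 = 0.6103 bits/use
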